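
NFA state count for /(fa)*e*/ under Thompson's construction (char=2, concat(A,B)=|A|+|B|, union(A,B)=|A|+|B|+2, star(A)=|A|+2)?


Syntax tree has 3 char leaf(s), 0 union(s), 2 star(s)
chars contribute 3×2 = 6; each union adds +2; each star adds +2
Total: 6 + 0 + 4 = 10 states


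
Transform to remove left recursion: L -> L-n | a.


Left-recursive alternatives: L-n; non-recursive: a
Introduce L': L -> aL', L' -> -nL' | ε


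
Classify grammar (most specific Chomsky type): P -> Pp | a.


Left-linear: every RHS is a terminal or one nonterminal followed by a terminal
Classification: Type 3 (Regular)


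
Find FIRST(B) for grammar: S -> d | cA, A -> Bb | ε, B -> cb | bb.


Per alternative of B: FIRST(cb) = {c}; FIRST(bb) = {b}
FIRST(B) = {b, c}


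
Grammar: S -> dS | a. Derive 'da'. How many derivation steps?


Derivation: S => dS => da
Steps: 2


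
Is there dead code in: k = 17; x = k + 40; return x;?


k is read by x's definition; x is returned
No dead code


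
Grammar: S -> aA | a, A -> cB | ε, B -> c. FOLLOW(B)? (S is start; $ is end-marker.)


$ ∈ FOLLOW(S). For each A -> αBβ: add FIRST(β)\{ε} to FOLLOW(B); if β nullable, add FOLLOW(A).
FOLLOW(B) = {$}


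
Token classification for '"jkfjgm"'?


Pattern: double-quoted sequence
Type: STRING_LITERAL


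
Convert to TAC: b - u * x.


Break into single-operator statements:
t1 = u * x
t2 = b - t1


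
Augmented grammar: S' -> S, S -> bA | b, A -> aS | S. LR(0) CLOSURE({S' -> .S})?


Start: S' -> .S
For each item with dot before a nonterminal B, add B -> .γ for every B-production
Closure: [S' -> .S, S -> .bA, S -> .b]


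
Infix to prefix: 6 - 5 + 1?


left-to-right (same/higher precedence on left): tree is (+ (- 6 5) 1)
Prefix: + - 6 5 1


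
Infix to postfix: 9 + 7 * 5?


* has higher precedence, evaluate 7*5 first
Postfix: 9 7 5 * +


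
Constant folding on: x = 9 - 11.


9 - 11 = -2 at compile time
Optimized: x = -2


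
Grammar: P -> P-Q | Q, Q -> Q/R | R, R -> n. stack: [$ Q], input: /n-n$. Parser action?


shift '/' to continue Q -> Q/R
Action: shift


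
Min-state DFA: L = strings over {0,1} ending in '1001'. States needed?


Track the longest suffix of input matching a prefix of '1001': 5 classes (prefixes of length 0..4)
Minimal DFA: 5 states


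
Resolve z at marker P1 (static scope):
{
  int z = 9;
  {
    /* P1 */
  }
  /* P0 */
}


P1's block does not declare z; resolves to the enclosing declaration at depth 0
z = 9


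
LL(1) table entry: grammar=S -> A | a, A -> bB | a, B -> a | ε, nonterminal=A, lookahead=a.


For [A, a]: 'a' ∈ FIRST(a)
Entry: A -> a


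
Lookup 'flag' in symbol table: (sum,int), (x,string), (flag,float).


Lookup 'flag' → type float


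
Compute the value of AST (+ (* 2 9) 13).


Evaluate inner: (* 2 9) = 18
Evaluate root: (+ 18 13) = 31
Result: 31


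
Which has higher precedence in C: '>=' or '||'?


'>=' is relational (level 7); '||' is logical OR (level 1)
Higher level binds tighter
'>=' has higher precedence than '||'


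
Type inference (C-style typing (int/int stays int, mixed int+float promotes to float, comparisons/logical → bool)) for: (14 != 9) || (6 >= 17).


Operand types: bool || bool
Rule: logical operators take bool operands and yield bool
Result type: bool


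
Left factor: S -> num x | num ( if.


Common prefix: 'num'
Factored: S -> num S', S' -> x | ( if


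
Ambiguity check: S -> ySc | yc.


balanced y^n…c^n: each string has a unique parse
Unambiguous


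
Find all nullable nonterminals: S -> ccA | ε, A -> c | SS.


A nonterminal is nullable iff some alternative derives ε (directly, or every symbol in it is nullable)
Nullable: {A, S}


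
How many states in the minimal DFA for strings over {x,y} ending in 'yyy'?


Track the longest suffix of input matching a prefix of 'yyy': 4 classes (prefixes of length 0..3)
Minimal DFA: 4 states


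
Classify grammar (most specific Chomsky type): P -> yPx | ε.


Single nonterminal LHS, but y^n x^n is not regular
Classification: Type 2 (Context-Free)


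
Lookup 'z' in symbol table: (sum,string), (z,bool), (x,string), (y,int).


Lookup 'z' → type bool


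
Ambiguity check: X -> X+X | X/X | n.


'n+n/n' has two parse trees (no precedence encoded between + and /)
Ambiguous


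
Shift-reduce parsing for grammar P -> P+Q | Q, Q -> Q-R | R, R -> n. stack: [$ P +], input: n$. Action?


no handle ('P+' is not any RHS); shift 'n'
Action: shift


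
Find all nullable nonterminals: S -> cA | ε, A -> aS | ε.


A nonterminal is nullable iff some alternative derives ε (directly, or every symbol in it is nullable)
Nullable: {A, S}


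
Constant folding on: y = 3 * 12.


3 * 12 = 36 at compile time
Optimized: y = 36


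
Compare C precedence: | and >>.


'>>' is shift (level 8); '|' is bitwise OR (level 3)
Higher level binds tighter
'>>' has higher precedence than '|'


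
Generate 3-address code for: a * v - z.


Break into single-operator statements:
t1 = a * v
t2 = t1 - z


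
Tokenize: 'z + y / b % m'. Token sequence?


Scan left to right, longest-match per lexeme
Tokens: ID(z), OP(+), ID(y), OP(/), ID(b), OP(%), ID(m)


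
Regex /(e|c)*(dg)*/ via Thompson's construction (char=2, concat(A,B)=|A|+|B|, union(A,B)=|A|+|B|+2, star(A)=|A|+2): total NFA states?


Syntax tree has 4 char leaf(s), 1 union(s), 2 star(s)
chars contribute 4×2 = 8; each union adds +2; each star adds +2
Total: 8 + 2 + 4 = 14 states


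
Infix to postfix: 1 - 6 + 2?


Left to right (same or higher precedence on left)
Postfix: 1 6 - 2 +


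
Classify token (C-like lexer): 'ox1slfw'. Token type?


Pattern: letter/underscore followed by alphanumerics, not a keyword
Type: IDENTIFIER


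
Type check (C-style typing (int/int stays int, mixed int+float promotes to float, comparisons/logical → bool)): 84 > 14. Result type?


Operand types: int > int
Rule: comparison yields bool
Result type: bool


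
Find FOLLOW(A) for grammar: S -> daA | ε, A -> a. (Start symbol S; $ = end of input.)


$ ∈ FOLLOW(S). For each A -> αBβ: add FIRST(β)\{ε} to FOLLOW(B); if β nullable, add FOLLOW(A).
FOLLOW(A) = {$}


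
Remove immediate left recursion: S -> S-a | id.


Left-recursive alternatives: S-a; non-recursive: id
Introduce S': S -> idS', S' -> -aS' | ε


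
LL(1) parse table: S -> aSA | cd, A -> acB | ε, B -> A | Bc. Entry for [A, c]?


For [A, c]: ε is nullable and 'c' ∈ FOLLOW(A)
Entry: A -> ε


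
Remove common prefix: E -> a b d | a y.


Common prefix: 'a'
Factored: E -> a E', E' -> b d | y


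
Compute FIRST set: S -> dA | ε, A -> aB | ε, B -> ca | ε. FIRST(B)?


Per alternative of B: FIRST(ca) = {c}; FIRST(ε) = {ε}
FIRST(B) = {c, ε}


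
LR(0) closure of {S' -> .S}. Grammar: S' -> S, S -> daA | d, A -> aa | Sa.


Start: S' -> .S
For each item with dot before a nonterminal B, add B -> .γ for every B-production
Closure: [S' -> .S, S -> .daA, S -> .d]


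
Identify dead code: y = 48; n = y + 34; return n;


y is read by n's definition; n is returned
No dead code


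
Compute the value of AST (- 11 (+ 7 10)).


Evaluate inner: (+ 7 10) = 17
Evaluate root: (- 11 17) = -6
Result: -6


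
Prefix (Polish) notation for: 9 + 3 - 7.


left-to-right (same/higher precedence on left): tree is (- (+ 9 3) 7)
Prefix: - + 9 3 7


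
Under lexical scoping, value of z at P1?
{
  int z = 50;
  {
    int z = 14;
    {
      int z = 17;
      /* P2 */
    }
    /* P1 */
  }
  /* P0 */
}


z declared in the same block as P1
z = 14


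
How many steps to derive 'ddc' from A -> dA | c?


Derivation: A => dA => ddA => ddc
Steps: 3


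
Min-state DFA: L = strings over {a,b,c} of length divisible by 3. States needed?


Track length mod 3: states 0..2, accept at 0
Minimal DFA: 3 states


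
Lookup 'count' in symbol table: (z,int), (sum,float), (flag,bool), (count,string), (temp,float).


Lookup 'count' → type string


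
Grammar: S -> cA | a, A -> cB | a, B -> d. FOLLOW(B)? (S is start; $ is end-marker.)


$ ∈ FOLLOW(S). For each A -> αBβ: add FIRST(β)\{ε} to FOLLOW(B); if β nullable, add FOLLOW(A).
FOLLOW(B) = {$}


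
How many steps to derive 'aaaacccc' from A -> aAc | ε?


Derivation: A => aAc => aaAcc => aaaAccc => aaaaAcccc => aaaacccc
Steps: 5


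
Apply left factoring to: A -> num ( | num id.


Common prefix: 'num'
Factored: A -> num A', A' -> ( | id


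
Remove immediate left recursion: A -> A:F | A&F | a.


Left-recursive alternatives: A:F, A&F; non-recursive: a
Introduce A': A -> aA', A' -> :FA' | &FA' | ε


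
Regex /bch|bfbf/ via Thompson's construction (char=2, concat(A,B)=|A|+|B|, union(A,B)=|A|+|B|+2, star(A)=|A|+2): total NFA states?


Syntax tree has 7 char leaf(s), 1 union(s), 0 star(s)
chars contribute 7×2 = 14; each union adds +2; each star adds +2
Total: 14 + 2 + 0 = 16 states


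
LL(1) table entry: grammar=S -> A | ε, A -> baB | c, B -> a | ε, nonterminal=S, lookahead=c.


For [S, c]: 'c' ∈ FIRST(A)
Entry: S -> A


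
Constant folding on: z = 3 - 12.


3 - 12 = -9 at compile time
Optimized: z = -9


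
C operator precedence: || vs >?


'>' is relational (level 7); '||' is logical OR (level 1)
Higher level binds tighter
'>' has higher precedence than '||'


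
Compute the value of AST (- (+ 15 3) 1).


Evaluate inner: (+ 15 3) = 18
Evaluate root: (- 18 1) = 17
Result: 17


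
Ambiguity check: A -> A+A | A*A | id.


'id+id*id' has two parse trees (no precedence encoded between + and *)
Ambiguous


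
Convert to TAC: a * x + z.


Break into single-operator statements:
t1 = a * x
t2 = t1 + z


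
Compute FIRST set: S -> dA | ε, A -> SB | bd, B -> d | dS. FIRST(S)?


Per alternative of S: FIRST(dA) = {d}; FIRST(ε) = {ε}
FIRST(S) = {d, ε}


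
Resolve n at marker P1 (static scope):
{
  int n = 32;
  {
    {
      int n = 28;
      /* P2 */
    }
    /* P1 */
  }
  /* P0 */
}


P1's block does not declare n; resolves to the enclosing declaration at depth 0
n = 32


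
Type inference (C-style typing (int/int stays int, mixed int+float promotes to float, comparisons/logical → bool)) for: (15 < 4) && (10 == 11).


Operand types: bool && bool
Rule: logical operators take bool operands and yield bool
Result type: bool


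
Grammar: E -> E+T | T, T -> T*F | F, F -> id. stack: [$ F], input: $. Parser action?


'F' (not preceded by T*) is the handle for T -> F
Action: reduce (T -> F)


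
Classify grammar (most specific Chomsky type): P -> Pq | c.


Left-linear: every RHS is a terminal or one nonterminal followed by a terminal
Classification: Type 3 (Regular)


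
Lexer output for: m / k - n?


Scan left to right, longest-match per lexeme
Tokens: ID(m), OP(/), ID(k), OP(-), ID(n)


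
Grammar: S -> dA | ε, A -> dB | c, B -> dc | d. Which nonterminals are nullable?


A nonterminal is nullable iff some alternative derives ε (directly, or every symbol in it is nullable)
Nullable: {S}


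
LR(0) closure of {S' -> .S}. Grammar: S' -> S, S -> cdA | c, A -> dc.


Start: S' -> .S
For each item with dot before a nonterminal B, add B -> .γ for every B-production
Closure: [S' -> .S, S -> .cdA, S -> .c]


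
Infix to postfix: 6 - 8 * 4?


* has higher precedence, evaluate 8*4 first
Postfix: 6 8 4 * -


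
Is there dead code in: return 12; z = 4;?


statement follows a return and is unreachable
Dead: 'z = 4'


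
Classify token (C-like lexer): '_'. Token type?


Pattern: letter/underscore followed by alphanumerics, not a keyword
Type: IDENTIFIER


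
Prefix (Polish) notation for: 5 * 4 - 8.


left-to-right (same/higher precedence on left): tree is (- (* 5 4) 8)
Prefix: - * 5 4 8


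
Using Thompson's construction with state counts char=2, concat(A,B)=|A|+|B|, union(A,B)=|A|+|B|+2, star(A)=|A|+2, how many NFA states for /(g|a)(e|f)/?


Syntax tree has 4 char leaf(s), 2 union(s), 0 star(s)
chars contribute 4×2 = 8; each union adds +2; each star adds +2
Total: 8 + 4 + 0 = 12 states


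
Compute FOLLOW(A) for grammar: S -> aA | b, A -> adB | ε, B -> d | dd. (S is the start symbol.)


$ ∈ FOLLOW(S). For each A -> αBβ: add FIRST(β)\{ε} to FOLLOW(B); if β nullable, add FOLLOW(A).
FOLLOW(A) = {$}


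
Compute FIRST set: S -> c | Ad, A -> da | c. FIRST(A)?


Per alternative of A: FIRST(da) = {d}; FIRST(c) = {c}
FIRST(A) = {c, d}


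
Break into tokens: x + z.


Scan left to right, longest-match per lexeme
Tokens: ID(x), OP(+), ID(z)


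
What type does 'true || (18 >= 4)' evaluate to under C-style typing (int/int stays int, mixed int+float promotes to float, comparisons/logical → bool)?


Operand types: bool || bool
Rule: logical operators take bool operands and yield bool
Result type: bool


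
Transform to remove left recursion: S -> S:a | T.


Left-recursive alternatives: S:a; non-recursive: T
Introduce S': S -> TS', S' -> :aS' | ε


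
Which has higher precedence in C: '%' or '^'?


'%' is multiplicative (level 10); '^' is bitwise XOR (level 4)
Higher level binds tighter
'%' has higher precedence than '^'


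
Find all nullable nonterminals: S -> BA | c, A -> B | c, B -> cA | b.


A nonterminal is nullable iff some alternative derives ε (directly, or every symbol in it is nullable)
Nullable: {}


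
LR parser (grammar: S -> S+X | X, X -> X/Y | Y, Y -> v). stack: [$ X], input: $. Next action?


lookahead ∉ {/} so X won't extend; reduce S -> X
Action: reduce (S -> X)


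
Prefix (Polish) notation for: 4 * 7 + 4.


left-to-right (same/higher precedence on left): tree is (+ (* 4 7) 4)
Prefix: + * 4 7 4


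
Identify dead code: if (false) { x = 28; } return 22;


condition is constant false, so the whole block is unreachable
Dead: 'if (false) { x = 28; }'


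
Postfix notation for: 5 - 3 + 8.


Left to right (same or higher precedence on left)
Postfix: 5 3 - 8 +


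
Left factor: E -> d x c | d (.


Common prefix: 'd'
Factored: E -> d E', E' -> x c | (


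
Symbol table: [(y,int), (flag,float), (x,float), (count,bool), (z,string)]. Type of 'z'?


Lookup 'z' → type string


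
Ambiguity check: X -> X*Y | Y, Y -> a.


precedence layered via separate nonterminal Y: deterministic
Unambiguous


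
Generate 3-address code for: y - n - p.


Break into single-operator statements:
t1 = y - n
t2 = t1 - p


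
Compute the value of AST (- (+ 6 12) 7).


Evaluate inner: (+ 6 12) = 18
Evaluate root: (- 18 7) = 11
Result: 11


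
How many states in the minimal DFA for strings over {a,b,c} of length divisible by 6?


Track length mod 6: states 0..5, accept at 0
Minimal DFA: 6 states


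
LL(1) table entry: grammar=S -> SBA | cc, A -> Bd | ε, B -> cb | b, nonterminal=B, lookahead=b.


For [B, b]: 'b' ∈ FIRST(b)
Entry: B -> b


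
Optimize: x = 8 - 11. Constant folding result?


8 - 11 = -3 at compile time
Optimized: x = -3


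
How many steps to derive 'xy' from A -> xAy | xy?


Derivation: A => xy
Steps: 1


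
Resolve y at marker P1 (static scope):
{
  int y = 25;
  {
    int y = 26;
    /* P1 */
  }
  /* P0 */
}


y declared in the same block as P1
y = 26


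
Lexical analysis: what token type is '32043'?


Pattern: digits only
Type: INTEGER_LITERAL


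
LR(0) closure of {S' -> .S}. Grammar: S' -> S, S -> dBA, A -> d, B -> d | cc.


Start: S' -> .S
For each item with dot before a nonterminal B, add B -> .γ for every B-production
Closure: [S' -> .S, S -> .dBA]


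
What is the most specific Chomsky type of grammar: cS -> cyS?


LHS has context (more than one symbol) and |LHS| ≤ |RHS|
Classification: Type 1 (Context-Sensitive)


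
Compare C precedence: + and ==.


'+' is additive (level 9); '==' is equality (level 6)
Higher level binds tighter
'+' has higher precedence than '=='


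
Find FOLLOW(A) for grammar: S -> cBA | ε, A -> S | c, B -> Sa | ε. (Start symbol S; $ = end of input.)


$ ∈ FOLLOW(S). For each A -> αBβ: add FIRST(β)\{ε} to FOLLOW(B); if β nullable, add FOLLOW(A).
FOLLOW(A) = {$, a}


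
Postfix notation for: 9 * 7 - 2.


Left to right (same or higher precedence on left)
Postfix: 9 7 * 2 -


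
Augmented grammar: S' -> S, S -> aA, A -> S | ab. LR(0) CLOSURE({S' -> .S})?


Start: S' -> .S
For each item with dot before a nonterminal B, add B -> .γ for every B-production
Closure: [S' -> .S, S -> .aA]


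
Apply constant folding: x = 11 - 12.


11 - 12 = -1 at compile time
Optimized: x = -1


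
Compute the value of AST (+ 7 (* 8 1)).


Evaluate inner: (* 8 1) = 8
Evaluate root: (+ 7 8) = 15
Result: 15


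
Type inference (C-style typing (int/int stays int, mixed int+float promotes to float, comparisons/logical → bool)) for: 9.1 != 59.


Operand types: float != int
Rule: comparison yields bool
Result type: bool


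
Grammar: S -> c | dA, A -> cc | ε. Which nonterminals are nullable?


A nonterminal is nullable iff some alternative derives ε (directly, or every symbol in it is nullable)
Nullable: {A}


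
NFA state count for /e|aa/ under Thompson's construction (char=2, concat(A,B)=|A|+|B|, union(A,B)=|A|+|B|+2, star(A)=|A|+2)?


Syntax tree has 3 char leaf(s), 1 union(s), 0 star(s)
chars contribute 3×2 = 6; each union adds +2; each star adds +2
Total: 6 + 2 + 0 = 8 states


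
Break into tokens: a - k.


Scan left to right, longest-match per lexeme
Tokens: ID(a), OP(-), ID(k)


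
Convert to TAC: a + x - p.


Break into single-operator statements:
t1 = a + x
t2 = t1 - p


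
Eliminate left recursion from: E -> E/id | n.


Left-recursive alternatives: E/id; non-recursive: n
Introduce E': E -> nE', E' -> /idE' | ε


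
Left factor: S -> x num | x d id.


Common prefix: 'x'
Factored: S -> x S', S' -> num | d id


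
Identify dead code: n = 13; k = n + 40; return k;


n is read by k's definition; k is returned
No dead code


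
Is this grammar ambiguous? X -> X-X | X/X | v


'v-v/v' has two parse trees (no precedence encoded between - and /)
Ambiguous


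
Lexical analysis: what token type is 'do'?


Pattern: reserved word
Type: KEYWORD


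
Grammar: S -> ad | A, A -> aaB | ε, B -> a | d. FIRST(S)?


Per alternative of S: FIRST(ad) = {a}; FIRST(A) = {a, ε}
FIRST(S) = {a, ε}


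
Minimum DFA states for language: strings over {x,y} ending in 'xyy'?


Track the longest suffix of input matching a prefix of 'xyy': 4 classes (prefixes of length 0..3)
Minimal DFA: 4 states


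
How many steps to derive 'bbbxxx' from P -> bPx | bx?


Derivation: P => bPx => bbPxx => bbbxxx
Steps: 3


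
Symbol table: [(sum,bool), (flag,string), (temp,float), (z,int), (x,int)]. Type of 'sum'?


Lookup 'sum' → type bool


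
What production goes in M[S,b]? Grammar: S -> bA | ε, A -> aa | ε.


For [S, b]: 'b' ∈ FIRST(bA)
Entry: S -> bA


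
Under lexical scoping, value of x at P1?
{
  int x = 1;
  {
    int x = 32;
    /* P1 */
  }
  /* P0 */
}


x declared in the same block as P1
x = 32


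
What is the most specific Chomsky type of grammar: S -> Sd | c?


Left-linear: every RHS is a terminal or one nonterminal followed by a terminal
Classification: Type 3 (Regular)


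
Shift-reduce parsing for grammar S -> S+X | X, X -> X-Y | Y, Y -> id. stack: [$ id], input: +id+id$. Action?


'id' on top is the handle for Y -> id
Action: reduce (Y -> id)


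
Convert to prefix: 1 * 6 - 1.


left-to-right (same/higher precedence on left): tree is (- (* 1 6) 1)
Prefix: - * 1 6 1


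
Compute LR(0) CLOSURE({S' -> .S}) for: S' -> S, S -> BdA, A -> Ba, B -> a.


Start: S' -> .S
For each item with dot before a nonterminal B, add B -> .γ for every B-production
Closure: [S' -> .S, S -> .BdA, B -> .a]


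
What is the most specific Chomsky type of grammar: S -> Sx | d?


Left-linear: every RHS is a terminal or one nonterminal followed by a terminal
Classification: Type 3 (Regular)


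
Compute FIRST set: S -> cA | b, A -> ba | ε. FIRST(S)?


Per alternative of S: FIRST(cA) = {c}; FIRST(b) = {b}
FIRST(S) = {b, c}


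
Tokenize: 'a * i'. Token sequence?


Scan left to right, longest-match per lexeme
Tokens: ID(a), OP(*), ID(i)


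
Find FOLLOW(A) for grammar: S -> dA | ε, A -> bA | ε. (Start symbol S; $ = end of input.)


$ ∈ FOLLOW(S). For each A -> αBβ: add FIRST(β)\{ε} to FOLLOW(B); if β nullable, add FOLLOW(A).
FOLLOW(A) = {$}


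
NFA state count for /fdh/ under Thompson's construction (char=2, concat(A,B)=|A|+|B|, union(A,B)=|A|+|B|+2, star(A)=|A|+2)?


Syntax tree has 3 char leaf(s), 0 union(s), 0 star(s)
chars contribute 3×2 = 6; each union adds +2; each star adds +2
Total: 6 + 0 + 0 = 6 states


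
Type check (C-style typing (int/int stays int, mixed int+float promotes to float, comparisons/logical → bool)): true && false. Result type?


Operand types: bool && bool
Rule: logical operators take bool operands and yield bool
Result type: bool


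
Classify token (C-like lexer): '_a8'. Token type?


Pattern: letter/underscore followed by alphanumerics, not a keyword
Type: IDENTIFIER


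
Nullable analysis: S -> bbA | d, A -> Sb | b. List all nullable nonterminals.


A nonterminal is nullable iff some alternative derives ε (directly, or every symbol in it is nullable)
Nullable: {}


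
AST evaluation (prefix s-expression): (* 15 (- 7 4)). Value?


Evaluate inner: (- 7 4) = 3
Evaluate root: (* 15 3) = 45
Result: 45


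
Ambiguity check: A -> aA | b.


right-linear, alternatives start with distinct terminals 'a' vs 'b': unique leftmost derivation
Unambiguous


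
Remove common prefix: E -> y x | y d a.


Common prefix: 'y'
Factored: E -> y E', E' -> x | d a


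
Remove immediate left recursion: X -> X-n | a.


Left-recursive alternatives: X-n; non-recursive: a
Introduce X': X -> aX', X' -> -nX' | ε


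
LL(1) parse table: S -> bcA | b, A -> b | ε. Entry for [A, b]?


For [A, b]: 'b' ∈ FIRST(b)
Entry: A -> b


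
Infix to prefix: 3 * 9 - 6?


left-to-right (same/higher precedence on left): tree is (- (* 3 9) 6)
Prefix: - * 3 9 6


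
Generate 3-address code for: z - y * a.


Break into single-operator statements:
t1 = y * a
t2 = z - t1


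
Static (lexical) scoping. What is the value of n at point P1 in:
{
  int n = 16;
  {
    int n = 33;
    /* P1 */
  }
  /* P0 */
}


n declared in the same block as P1
n = 33


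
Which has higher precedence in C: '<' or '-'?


'-' is additive (level 9); '<' is relational (level 7)
Higher level binds tighter
'-' has higher precedence than '<'


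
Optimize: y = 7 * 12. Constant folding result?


7 * 12 = 84 at compile time
Optimized: y = 84


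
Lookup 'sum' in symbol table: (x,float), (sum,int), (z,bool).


Lookup 'sum' → type int


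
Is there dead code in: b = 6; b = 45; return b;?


first assignment to b is overwritten before any read
Dead: 'b = 6'


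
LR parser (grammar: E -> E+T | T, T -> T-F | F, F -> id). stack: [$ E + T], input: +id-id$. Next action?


handle 'E+T' on top; lookahead ∈ FOLLOW(E) = {+, $}
Action: reduce (E -> E+T)


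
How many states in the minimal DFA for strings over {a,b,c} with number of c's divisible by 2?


Track (count of c) mod 2: states 0..1, accept at 0
Minimal DFA: 2 states


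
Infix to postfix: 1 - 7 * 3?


* has higher precedence, evaluate 7*3 first
Postfix: 1 7 3 * -


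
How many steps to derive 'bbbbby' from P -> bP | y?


Derivation: P => bP => bbP => bbbP => bbbbP => bbbbbP => bbbbby
Steps: 6


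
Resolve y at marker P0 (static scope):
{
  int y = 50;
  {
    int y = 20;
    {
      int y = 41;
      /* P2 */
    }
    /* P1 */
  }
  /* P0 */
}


y declared in the same block as P0
y = 50


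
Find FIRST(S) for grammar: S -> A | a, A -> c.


Per alternative of S: FIRST(A) = {c}; FIRST(a) = {a}
FIRST(S) = {a, c}


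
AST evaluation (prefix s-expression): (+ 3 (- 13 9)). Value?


Evaluate inner: (- 13 9) = 4
Evaluate root: (+ 3 4) = 7
Result: 7


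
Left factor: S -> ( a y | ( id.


Common prefix: '('
Factored: S -> ( S', S' -> a y | id


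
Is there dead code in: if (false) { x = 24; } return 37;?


condition is constant false, so the whole block is unreachable
Dead: 'if (false) { x = 24; }'


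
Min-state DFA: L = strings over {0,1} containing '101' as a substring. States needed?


KMP-style automaton: 3 progress states + 1 absorbing accept = 4
Minimal DFA: 4 states


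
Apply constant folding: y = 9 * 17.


9 * 17 = 153 at compile time
Optimized: y = 153


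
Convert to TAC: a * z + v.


Break into single-operator statements:
t1 = a * z
t2 = t1 + v


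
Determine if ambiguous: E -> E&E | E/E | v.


'v&v/v' has two parse trees (no precedence encoded between & and /)
Ambiguous


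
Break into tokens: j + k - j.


Scan left to right, longest-match per lexeme
Tokens: ID(j), OP(+), ID(k), OP(-), ID(j)


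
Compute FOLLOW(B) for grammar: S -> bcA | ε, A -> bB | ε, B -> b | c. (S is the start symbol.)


$ ∈ FOLLOW(S). For each A -> αBβ: add FIRST(β)\{ε} to FOLLOW(B); if β nullable, add FOLLOW(A).
FOLLOW(B) = {$}


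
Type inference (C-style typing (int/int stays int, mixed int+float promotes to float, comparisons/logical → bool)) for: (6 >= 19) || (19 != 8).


Operand types: bool || bool
Rule: logical operators take bool operands and yield bool
Result type: bool


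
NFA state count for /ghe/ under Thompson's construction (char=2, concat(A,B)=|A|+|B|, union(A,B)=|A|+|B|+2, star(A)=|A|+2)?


Syntax tree has 3 char leaf(s), 0 union(s), 0 star(s)
chars contribute 3×2 = 6; each union adds +2; each star adds +2
Total: 6 + 0 + 0 = 6 states


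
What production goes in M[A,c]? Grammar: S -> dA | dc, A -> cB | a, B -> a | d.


For [A, c]: 'c' ∈ FIRST(cB)
Entry: A -> cB


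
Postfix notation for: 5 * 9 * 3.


Left to right (same or higher precedence on left)
Postfix: 5 9 * 3 *


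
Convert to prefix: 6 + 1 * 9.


'*' binds tighter: tree is (+ 6 (* 1 9))
Prefix: + 6 * 1 9


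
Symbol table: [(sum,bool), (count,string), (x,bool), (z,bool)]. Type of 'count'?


Lookup 'count' → type string


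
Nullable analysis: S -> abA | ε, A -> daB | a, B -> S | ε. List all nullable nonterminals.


A nonterminal is nullable iff some alternative derives ε (directly, or every symbol in it is nullable)
Nullable: {B, S}


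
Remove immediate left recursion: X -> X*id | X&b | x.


Left-recursive alternatives: X*id, X&b; non-recursive: x
Introduce X': X -> xX', X' -> *idX' | &bX' | ε


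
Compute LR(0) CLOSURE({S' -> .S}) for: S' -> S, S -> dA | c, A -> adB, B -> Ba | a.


Start: S' -> .S
For each item with dot before a nonterminal B, add B -> .γ for every B-production
Closure: [S' -> .S, S -> .dA, S -> .c]


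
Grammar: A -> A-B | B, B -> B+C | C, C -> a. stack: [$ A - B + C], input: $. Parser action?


handle 'B+C' on top
Action: reduce (B -> B+C)


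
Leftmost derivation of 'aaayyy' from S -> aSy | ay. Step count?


Derivation: S => aSy => aaSyy => aaayyy
Steps: 3


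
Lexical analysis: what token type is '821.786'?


Pattern: digits with a decimal point
Type: FLOAT_LITERAL


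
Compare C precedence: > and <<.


'<<' is shift (level 8); '>' is relational (level 7)
Higher level binds tighter
'<<' has higher precedence than '>'


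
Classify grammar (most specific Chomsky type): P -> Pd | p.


Left-linear: every RHS is a terminal or one nonterminal followed by a terminal
Classification: Type 3 (Regular)


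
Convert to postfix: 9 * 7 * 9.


Left to right (same or higher precedence on left)
Postfix: 9 7 * 9 *


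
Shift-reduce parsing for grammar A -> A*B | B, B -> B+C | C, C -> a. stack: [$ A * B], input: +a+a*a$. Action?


'+' can extend B; shift to build B -> B+C
Action: shift


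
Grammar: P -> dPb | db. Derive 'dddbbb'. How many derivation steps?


Derivation: P => dPb => ddPbb => dddbbb
Steps: 3


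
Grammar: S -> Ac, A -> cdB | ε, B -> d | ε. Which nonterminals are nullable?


A nonterminal is nullable iff some alternative derives ε (directly, or every symbol in it is nullable)
Nullable: {A, B}


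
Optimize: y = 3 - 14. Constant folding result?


3 - 14 = -11 at compile time
Optimized: y = -11


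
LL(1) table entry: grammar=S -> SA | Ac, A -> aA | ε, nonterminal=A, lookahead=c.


For [A, c]: ε is nullable and 'c' ∈ FOLLOW(A)
Entry: A -> ε


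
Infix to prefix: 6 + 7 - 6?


left-to-right (same/higher precedence on left): tree is (- (+ 6 7) 6)
Prefix: - + 6 7 6


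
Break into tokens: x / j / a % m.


Scan left to right, longest-match per lexeme
Tokens: ID(x), OP(/), ID(j), OP(/), ID(a), OP(%), ID(m)


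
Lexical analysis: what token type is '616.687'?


Pattern: digits with a decimal point
Type: FLOAT_LITERAL


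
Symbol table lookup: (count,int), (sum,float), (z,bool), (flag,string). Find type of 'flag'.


Lookup 'flag' → type string


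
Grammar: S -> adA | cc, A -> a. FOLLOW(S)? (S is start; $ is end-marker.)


$ ∈ FOLLOW(S). For each A -> αBβ: add FIRST(β)\{ε} to FOLLOW(B); if β nullable, add FOLLOW(A).
FOLLOW(S) = {$}


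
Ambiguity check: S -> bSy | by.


balanced b^n…y^n: each string has a unique parse
Unambiguous


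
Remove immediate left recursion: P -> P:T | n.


Left-recursive alternatives: P:T; non-recursive: n
Introduce P': P -> nP', P' -> :TP' | ε


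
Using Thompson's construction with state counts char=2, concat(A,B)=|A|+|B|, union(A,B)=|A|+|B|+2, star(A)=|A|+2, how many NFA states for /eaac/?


Syntax tree has 4 char leaf(s), 0 union(s), 0 star(s)
chars contribute 4×2 = 8; each union adds +2; each star adds +2
Total: 8 + 0 + 0 = 8 states


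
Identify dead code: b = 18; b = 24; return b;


first assignment to b is overwritten before any read
Dead: 'b = 18'


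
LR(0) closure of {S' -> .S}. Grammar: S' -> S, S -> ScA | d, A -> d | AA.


Start: S' -> .S
For each item with dot before a nonterminal B, add B -> .γ for every B-production
Closure: [S' -> .S, S -> .ScA, S -> .d]


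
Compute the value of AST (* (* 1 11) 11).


Evaluate inner: (* 1 11) = 11
Evaluate root: (* 11 11) = 121
Result: 121


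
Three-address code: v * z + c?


Break into single-operator statements:
t1 = v * z
t2 = t1 + c


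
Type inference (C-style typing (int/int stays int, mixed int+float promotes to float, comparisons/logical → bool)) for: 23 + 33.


Operand types: int + int
Rule: mixed int/float promotes to float; int/int stays int
Result type: int


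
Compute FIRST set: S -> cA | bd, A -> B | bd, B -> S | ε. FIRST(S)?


Per alternative of S: FIRST(cA) = {c}; FIRST(bd) = {b}
FIRST(S) = {b, c}


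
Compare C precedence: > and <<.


'<<' is shift (level 8); '>' is relational (level 7)
Higher level binds tighter
'<<' has higher precedence than '>'


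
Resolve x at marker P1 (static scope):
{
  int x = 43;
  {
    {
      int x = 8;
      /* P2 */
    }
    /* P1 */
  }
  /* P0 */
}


P1's block does not declare x; resolves to the enclosing declaration at depth 0
x = 43


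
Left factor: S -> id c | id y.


Common prefix: 'id'
Factored: S -> id S', S' -> c | y


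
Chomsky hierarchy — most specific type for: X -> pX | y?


Right-linear: every RHS is a terminal or a terminal followed by one nonterminal
Classification: Type 3 (Regular)


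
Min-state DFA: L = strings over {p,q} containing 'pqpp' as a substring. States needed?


KMP-style automaton: 4 progress states + 1 absorbing accept = 5
Minimal DFA: 5 states


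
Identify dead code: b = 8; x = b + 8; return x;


b is read by x's definition; x is returned
No dead code


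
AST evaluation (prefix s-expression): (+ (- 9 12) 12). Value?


Evaluate inner: (- 9 12) = -3
Evaluate root: (+ -3 12) = 9
Result: 9


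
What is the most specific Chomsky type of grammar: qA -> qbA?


LHS has context (more than one symbol) and |LHS| ≤ |RHS|
Classification: Type 1 (Context-Sensitive)


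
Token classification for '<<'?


Pattern: operator symbol
Type: OPERATOR


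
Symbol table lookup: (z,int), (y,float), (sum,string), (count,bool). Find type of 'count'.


Lookup 'count' → type bool


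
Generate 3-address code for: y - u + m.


Break into single-operator statements:
t1 = y - u
t2 = t1 + m


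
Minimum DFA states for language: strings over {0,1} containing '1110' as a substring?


KMP-style automaton: 4 progress states + 1 absorbing accept = 5
Minimal DFA: 5 states


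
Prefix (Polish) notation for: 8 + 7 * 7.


'*' binds tighter: tree is (+ 8 (* 7 7))
Prefix: + 8 * 7 7


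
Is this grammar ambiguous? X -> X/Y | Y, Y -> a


precedence layered via separate nonterminal Y: deterministic
Unambiguous


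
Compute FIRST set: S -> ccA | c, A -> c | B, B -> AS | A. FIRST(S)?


Per alternative of S: FIRST(ccA) = {c}; FIRST(c) = {c}
FIRST(S) = {c}


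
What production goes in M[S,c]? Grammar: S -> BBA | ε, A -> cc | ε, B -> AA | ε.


For [S, c]: 'c' ∈ FIRST(BBA)
Entry: S -> BBA


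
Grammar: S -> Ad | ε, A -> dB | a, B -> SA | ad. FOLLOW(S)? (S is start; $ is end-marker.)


$ ∈ FOLLOW(S). For each A -> αBβ: add FIRST(β)\{ε} to FOLLOW(B); if β nullable, add FOLLOW(A).
FOLLOW(S) = {$, a, d}


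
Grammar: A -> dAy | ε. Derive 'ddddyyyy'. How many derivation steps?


Derivation: A => dAy => ddAyy => dddAyyy => ddddAyyyy => ddddyyyy
Steps: 5


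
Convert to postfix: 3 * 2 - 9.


Left to right (same or higher precedence on left)
Postfix: 3 2 * 9 -


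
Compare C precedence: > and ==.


'>' is relational (level 7); '==' is equality (level 6)
Higher level binds tighter
'>' has higher precedence than '=='


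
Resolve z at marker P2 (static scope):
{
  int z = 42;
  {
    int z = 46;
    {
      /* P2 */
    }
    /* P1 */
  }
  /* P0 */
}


P2's block does not declare z; resolves to the enclosing declaration at depth 1
z = 46


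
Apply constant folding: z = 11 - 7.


11 - 7 = 4 at compile time
Optimized: z = 4


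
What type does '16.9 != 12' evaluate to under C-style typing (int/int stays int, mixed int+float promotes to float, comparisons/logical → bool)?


Operand types: float != int
Rule: comparison yields bool
Result type: bool


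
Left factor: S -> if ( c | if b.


Common prefix: 'if'
Factored: S -> if S', S' -> ( c | b


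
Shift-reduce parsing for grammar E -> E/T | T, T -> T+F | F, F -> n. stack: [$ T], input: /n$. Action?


lookahead ∉ {+} so T won't extend; reduce E -> T
Action: reduce (E -> T)


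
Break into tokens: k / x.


Scan left to right, longest-match per lexeme
Tokens: ID(k), OP(/), ID(x)


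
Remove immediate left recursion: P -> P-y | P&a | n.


Left-recursive alternatives: P-y, P&a; non-recursive: n
Introduce P': P -> nP', P' -> -yP' | &aP' | ε


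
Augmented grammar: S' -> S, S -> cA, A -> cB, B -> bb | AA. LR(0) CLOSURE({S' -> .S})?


Start: S' -> .S
For each item with dot before a nonterminal B, add B -> .γ for every B-production
Closure: [S' -> .S, S -> .cA]


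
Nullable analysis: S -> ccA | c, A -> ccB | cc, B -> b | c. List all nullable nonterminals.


A nonterminal is nullable iff some alternative derives ε (directly, or every symbol in it is nullable)
Nullable: {}


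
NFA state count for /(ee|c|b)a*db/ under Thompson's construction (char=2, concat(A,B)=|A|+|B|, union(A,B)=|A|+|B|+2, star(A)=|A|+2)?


Syntax tree has 7 char leaf(s), 2 union(s), 1 star(s)
chars contribute 7×2 = 14; each union adds +2; each star adds +2
Total: 14 + 4 + 2 = 20 states


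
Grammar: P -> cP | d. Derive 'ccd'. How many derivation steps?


Derivation: P => cP => ccP => ccd
Steps: 3


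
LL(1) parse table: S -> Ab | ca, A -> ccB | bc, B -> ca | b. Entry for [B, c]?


For [B, c]: 'c' ∈ FIRST(ca)
Entry: B -> ca


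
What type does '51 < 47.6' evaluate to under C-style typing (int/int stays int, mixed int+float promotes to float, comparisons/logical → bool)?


Operand types: int < float
Rule: comparison yields bool
Result type: bool


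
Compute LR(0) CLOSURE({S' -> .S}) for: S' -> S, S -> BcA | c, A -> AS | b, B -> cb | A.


Start: S' -> .S
For each item with dot before a nonterminal B, add B -> .γ for every B-production
Closure: [S' -> .S, S -> .BcA, S -> .c, B -> .cb, B -> .A, A -> .AS, A -> .b]


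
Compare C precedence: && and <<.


'<<' is shift (level 8); '&&' is logical AND (level 2)
Higher level binds tighter
'<<' has higher precedence than '&&'


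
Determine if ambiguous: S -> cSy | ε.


balanced c^n…y^n: each string has a unique parse
Unambiguous


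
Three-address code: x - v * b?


Break into single-operator statements:
t1 = v * b
t2 = x - t1


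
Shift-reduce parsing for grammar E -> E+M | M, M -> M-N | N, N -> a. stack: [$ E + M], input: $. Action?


handle 'E+M' on top; lookahead ∈ FOLLOW(E) = {+, $}
Action: reduce (E -> E+M)


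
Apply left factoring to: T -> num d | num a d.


Common prefix: 'num'
Factored: T -> num T', T' -> d | a d


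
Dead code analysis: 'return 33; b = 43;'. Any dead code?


statement follows a return and is unreachable
Dead: 'b = 43'


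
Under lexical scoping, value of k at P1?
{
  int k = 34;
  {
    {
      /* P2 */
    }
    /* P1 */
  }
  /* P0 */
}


P1's block does not declare k; resolves to the enclosing declaration at depth 0
k = 34


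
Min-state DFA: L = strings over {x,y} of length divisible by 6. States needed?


Track length mod 6: states 0..5, accept at 0
Minimal DFA: 6 states


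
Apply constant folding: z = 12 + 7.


12 + 7 = 19 at compile time
Optimized: z = 19


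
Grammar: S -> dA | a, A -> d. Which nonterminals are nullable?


A nonterminal is nullable iff some alternative derives ε (directly, or every symbol in it is nullable)
Nullable: {}


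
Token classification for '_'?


Pattern: letter/underscore followed by alphanumerics, not a keyword
Type: IDENTIFIER


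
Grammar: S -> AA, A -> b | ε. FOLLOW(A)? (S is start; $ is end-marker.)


$ ∈ FOLLOW(S). For each A -> αBβ: add FIRST(β)\{ε} to FOLLOW(B); if β nullable, add FOLLOW(A).
FOLLOW(A) = {$, b}


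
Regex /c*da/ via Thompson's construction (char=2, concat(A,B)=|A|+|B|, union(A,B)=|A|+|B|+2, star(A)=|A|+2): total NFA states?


Syntax tree has 3 char leaf(s), 0 union(s), 1 star(s)
chars contribute 3×2 = 6; each union adds +2; each star adds +2
Total: 6 + 0 + 2 = 8 states


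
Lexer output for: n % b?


Scan left to right, longest-match per lexeme
Tokens: ID(n), OP(%), ID(b)


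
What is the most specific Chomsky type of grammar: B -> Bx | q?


Left-linear: every RHS is a terminal or one nonterminal followed by a terminal
Classification: Type 3 (Regular)


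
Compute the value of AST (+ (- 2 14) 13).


Evaluate inner: (- 2 14) = -12
Evaluate root: (+ -12 13) = 1
Result: 1


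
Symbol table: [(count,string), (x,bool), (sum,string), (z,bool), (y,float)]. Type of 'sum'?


Lookup 'sum' → type string
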